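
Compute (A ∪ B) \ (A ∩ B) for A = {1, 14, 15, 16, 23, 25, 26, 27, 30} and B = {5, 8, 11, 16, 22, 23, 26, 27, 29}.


A △ B = (A \ B) ∪ (B \ A) = elements in exactly one of A or B
A \ B = {1, 14, 15, 25, 30}
B \ A = {5, 8, 11, 22, 29}
A △ B = {1, 5, 8, 11, 14, 15, 22, 25, 29, 30}

A △ B = {1, 5, 8, 11, 14, 15, 22, 25, 29, 30}


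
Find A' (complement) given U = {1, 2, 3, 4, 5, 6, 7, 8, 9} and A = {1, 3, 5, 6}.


Aᶜ = U \ A = elements in U but not in A
U = {1, 2, 3, 4, 5, 6, 7, 8, 9}
A = {1, 3, 5, 6}
Aᶜ = {2, 4, 7, 8, 9}

Aᶜ = {2, 4, 7, 8, 9}


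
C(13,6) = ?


C(n,k) = n! / (k!(n-k)!)
C(13,6) = 13! / (6!7!)
= 1716

C(13,6) = 1716


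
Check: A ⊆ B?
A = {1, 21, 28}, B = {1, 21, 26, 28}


A ⊆ B means every element of A is in B.
All elements of A are in B.
So A ⊆ B.

Yes, A ⊆ B


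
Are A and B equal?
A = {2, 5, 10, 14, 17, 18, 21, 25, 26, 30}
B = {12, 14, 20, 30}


Two sets are equal iff they have exactly the same elements.
A = {2, 5, 10, 14, 17, 18, 21, 25, 26, 30}
B = {12, 14, 20, 30}
Differences: {2, 5, 10, 12, 17, 18, 20, 21, 25, 26}
A ≠ B

No, A ≠ B


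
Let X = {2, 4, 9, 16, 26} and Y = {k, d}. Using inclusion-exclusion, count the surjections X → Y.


n = |X| = 5, k = |Y| = 2. Surjections via inclusion-exclusion:
S(n,k) = Σ(-1)^i × C(k,i) × (k-i)^n, i=0 to k
i=0: (-1)^0×C(2,0)×2^5 = 32
i=1: (-1)^1×C(2,1)×1^5 = -2
i=2: (-1)^2×C(2,2)×0^5 = 0
Total = 30

Number of surjections = 30


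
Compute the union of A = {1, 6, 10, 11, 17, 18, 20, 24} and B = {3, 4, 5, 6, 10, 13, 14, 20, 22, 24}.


A ∪ B = all elements in A or B (or both)
A = {1, 6, 10, 11, 17, 18, 20, 24}
B = {3, 4, 5, 6, 10, 13, 14, 20, 22, 24}
A ∪ B = {1, 3, 4, 5, 6, 10, 11, 13, 14, 17, 18, 20, 22, 24}

A ∪ B = {1, 3, 4, 5, 6, 10, 11, 13, 14, 17, 18, 20, 22, 24}


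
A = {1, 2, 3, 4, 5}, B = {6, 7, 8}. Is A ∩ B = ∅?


Disjoint means A ∩ B = ∅.
A ∩ B = ∅
A ∩ B = ∅, so A and B are disjoint.

Yes, A and B are disjoint


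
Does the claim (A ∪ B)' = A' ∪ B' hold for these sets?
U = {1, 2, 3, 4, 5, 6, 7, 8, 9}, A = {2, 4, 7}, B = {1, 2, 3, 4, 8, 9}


LHS: A ∪ B = {1, 2, 3, 4, 7, 8, 9}
(A ∪ B)' = U \ (A ∪ B) = {5, 6}
A' = {1, 3, 5, 6, 8, 9}, B' = {5, 6, 7}
Claimed RHS: A' ∪ B' = {1, 3, 5, 6, 7, 8, 9}
Identity is INVALID: LHS = {5, 6} but the RHS claimed here equals {1, 3, 5, 6, 7, 8, 9}. The correct form is (A ∪ B)' = A' ∩ B'.

Identity is invalid: (A ∪ B)' = {5, 6} but A' ∪ B' = {1, 3, 5, 6, 7, 8, 9}. The correct De Morgan law is (A ∪ B)' = A' ∩ B'.


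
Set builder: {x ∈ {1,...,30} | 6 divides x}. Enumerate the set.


Checking each candidate:
Condition: multiples of 6 in {1,...,30}
Result = {6, 12, 18, 24, 30}

{6, 12, 18, 24, 30}


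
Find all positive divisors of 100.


Checking each candidate:
Condition: positive divisors of 100
Result = {1, 2, 4, 5, 10, 20, 25, 50, 100}

{1, 2, 4, 5, 10, 20, 25, 50, 100}


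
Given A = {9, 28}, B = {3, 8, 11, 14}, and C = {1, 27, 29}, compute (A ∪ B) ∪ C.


A ∪ B = {3, 8, 9, 11, 14, 28}
(A ∪ B) ∪ C = {1, 3, 8, 9, 11, 14, 27, 28, 29}

A ∪ B ∪ C = {1, 3, 8, 9, 11, 14, 27, 28, 29}


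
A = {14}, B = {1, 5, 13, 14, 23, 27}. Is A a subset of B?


A ⊆ B means every element of A is in B.
All elements of A are in B.
So A ⊆ B.

Yes, A ⊆ B


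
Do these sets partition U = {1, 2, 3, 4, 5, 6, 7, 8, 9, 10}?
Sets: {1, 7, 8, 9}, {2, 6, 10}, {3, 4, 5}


A partition requires: (1) non-empty parts, (2) pairwise disjoint, (3) union = U
Parts: {1, 7, 8, 9}, {2, 6, 10}, {3, 4, 5}
Union of parts: {1, 2, 3, 4, 5, 6, 7, 8, 9, 10}
U = {1, 2, 3, 4, 5, 6, 7, 8, 9, 10}
All non-empty? True
Pairwise disjoint? True
Covers U? True

Yes, valid partition


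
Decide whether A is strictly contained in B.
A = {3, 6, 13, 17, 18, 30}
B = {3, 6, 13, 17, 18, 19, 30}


A ⊂ B requires: A ⊆ B AND A ≠ B.
A ⊆ B? Yes
A = B? No
A ⊂ B: Yes (A is a proper subset of B)

Yes, A ⊂ B


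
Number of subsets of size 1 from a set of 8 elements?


C(n,k) = n! / (k!(n-k)!)
C(8,1) = 8! / (1!7!)
= 8

C(8,1) = 8


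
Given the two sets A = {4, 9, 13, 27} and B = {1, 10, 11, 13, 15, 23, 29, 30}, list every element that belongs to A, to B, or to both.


A ∪ B = all elements in A or B (or both)
A = {4, 9, 13, 27}
B = {1, 10, 11, 13, 15, 23, 29, 30}
A ∪ B = {1, 4, 9, 10, 11, 13, 15, 23, 27, 29, 30}

A ∪ B = {1, 4, 9, 10, 11, 13, 15, 23, 27, 29, 30}


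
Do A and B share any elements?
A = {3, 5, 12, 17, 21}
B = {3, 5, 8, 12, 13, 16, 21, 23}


Disjoint means A ∩ B = ∅.
A ∩ B = {3, 5, 12, 21}
A ∩ B ≠ ∅, so A and B are NOT disjoint.

Yes — A and B share the element(s) of A ∩ B = {3, 5, 12, 21}, so they are not disjoint


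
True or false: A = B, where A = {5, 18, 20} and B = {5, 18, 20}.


Two sets are equal iff they have exactly the same elements.
A = {5, 18, 20}
B = {5, 18, 20}
Same elements → A = B

Yes, A = B


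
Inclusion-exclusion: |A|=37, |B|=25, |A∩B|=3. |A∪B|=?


|A ∪ B| = |A| + |B| - |A ∩ B|
= 37 + 25 - 3
= 59

|A ∪ B| = 59


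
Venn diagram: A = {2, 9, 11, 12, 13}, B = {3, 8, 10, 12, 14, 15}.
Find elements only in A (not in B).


A = {2, 9, 11, 12, 13}
B = {3, 8, 10, 12, 14, 15}
Region: only in A (not in B)
Elements: {2, 9, 11, 13}

Elements only in A (not in B): {2, 9, 11, 13}


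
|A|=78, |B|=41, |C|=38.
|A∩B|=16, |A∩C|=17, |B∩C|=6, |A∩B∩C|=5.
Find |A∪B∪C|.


|A∪B∪C| = |A|+|B|+|C| - |A∩B|-|A∩C|-|B∩C| + |A∩B∩C|
= 78+41+38 - 16-17-6 + 5
= 157 - 39 + 5
= 123

|A ∪ B ∪ C| = 123


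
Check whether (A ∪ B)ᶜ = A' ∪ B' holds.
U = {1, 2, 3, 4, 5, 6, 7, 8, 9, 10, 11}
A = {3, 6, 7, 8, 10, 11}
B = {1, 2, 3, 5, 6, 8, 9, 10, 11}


LHS: A ∪ B = {1, 2, 3, 5, 6, 7, 8, 9, 10, 11}
(A ∪ B)' = U \ (A ∪ B) = {4}
A' = {1, 2, 4, 5, 9}, B' = {4, 7}
Claimed RHS: A' ∪ B' = {1, 2, 4, 5, 7, 9}
Identity is INVALID: LHS = {4} but the RHS claimed here equals {1, 2, 4, 5, 7, 9}. The correct form is (A ∪ B)' = A' ∩ B'.

Identity is invalid: (A ∪ B)' = {4} but A' ∪ B' = {1, 2, 4, 5, 7, 9}. The correct De Morgan law is (A ∪ B)' = A' ∩ B'.


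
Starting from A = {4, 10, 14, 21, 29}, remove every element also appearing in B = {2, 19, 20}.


A \ B = elements in A but not in B
A = {4, 10, 14, 21, 29}
B = {2, 19, 20}
Remove from A any elements in B
A \ B = {4, 10, 14, 21, 29}

A \ B = {4, 10, 14, 21, 29}


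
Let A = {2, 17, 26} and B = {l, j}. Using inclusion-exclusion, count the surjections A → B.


n = |A| = 3, k = |B| = 2. Surjections via inclusion-exclusion:
S(n,k) = Σ(-1)^i × C(k,i) × (k-i)^n, i=0 to k
i=0: (-1)^0×C(2,0)×2^3 = 8
i=1: (-1)^1×C(2,1)×1^3 = -2
i=2: (-1)^2×C(2,2)×0^3 = 0
Total = 6

Number of surjections = 6


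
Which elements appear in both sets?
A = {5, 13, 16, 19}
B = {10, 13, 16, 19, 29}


A ∩ B = elements in both A and B
A = {5, 13, 16, 19}
B = {10, 13, 16, 19, 29}
A ∩ B = {13, 16, 19}

A ∩ B = {13, 16, 19}


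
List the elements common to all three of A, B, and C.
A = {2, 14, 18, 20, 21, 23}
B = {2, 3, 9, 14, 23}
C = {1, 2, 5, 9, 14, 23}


A ∩ B = {2, 14, 23}
(A ∩ B) ∩ C = {2, 14, 23}

A ∩ B ∩ C = {2, 14, 23}


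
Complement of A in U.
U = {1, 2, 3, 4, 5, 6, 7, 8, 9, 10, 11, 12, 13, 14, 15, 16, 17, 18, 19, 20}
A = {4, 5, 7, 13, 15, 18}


Aᶜ = U \ A = elements in U but not in A
U = {1, 2, 3, 4, 5, 6, 7, 8, 9, 10, 11, 12, 13, 14, 15, 16, 17, 18, 19, 20}
A = {4, 5, 7, 13, 15, 18}
Aᶜ = {1, 2, 3, 6, 8, 9, 10, 11, 12, 14, 16, 17, 19, 20}

Aᶜ = {1, 2, 3, 6, 8, 9, 10, 11, 12, 14, 16, 17, 19, 20}


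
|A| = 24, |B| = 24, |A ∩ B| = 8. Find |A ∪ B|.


|A ∪ B| = |A| + |B| - |A ∩ B|
= 24 + 24 - 8
= 40

|A ∪ B| = 40


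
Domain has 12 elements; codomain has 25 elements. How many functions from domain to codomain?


Each of |A| = 12 inputs maps to any of |B| = 25 outputs.
# functions = |B|^|A| = 25^12
= 59604644775390625

Number of functions = 59604644775390625


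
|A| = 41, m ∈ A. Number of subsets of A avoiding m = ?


Subsets of A avoiding m are subsets of A \ {m}, which has 40 elements.
Count = 2^(n-1) = 2^40
= 1099511627776

Number of subsets avoiding m = 1099511627776


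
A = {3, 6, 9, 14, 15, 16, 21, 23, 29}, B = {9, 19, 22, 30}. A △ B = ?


A △ B = (A \ B) ∪ (B \ A) = elements in exactly one of A or B
A \ B = {3, 6, 14, 15, 16, 21, 23, 29}
B \ A = {19, 22, 30}
A △ B = {3, 6, 14, 15, 16, 19, 21, 22, 23, 29, 30}

A △ B = {3, 6, 14, 15, 16, 19, 21, 22, 23, 29, 30}


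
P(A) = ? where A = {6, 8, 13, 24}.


|A| = 4, so |P(A)| = 2^4 = 16
Enumerate subsets by cardinality (0 to 4):
∅, {6}, {8}, {13}, {24}, {6, 8}, {6, 13}, {6, 24}, {8, 13}, {8, 24}, {13, 24}, {6, 8, 13}, {6, 8, 24}, {6, 13, 24}, {8, 13, 24}, {6, 8, 13, 24}

P(A) has 16 subsets: ∅, {6}, {8}, {13}, {24}, {6, 8}, {6, 13}, {6, 24}, {8, 13}, {8, 24}, {13, 24}, {6, 8, 13}, {6, 8, 24}, {6, 13, 24}, {8, 13, 24}, {6, 8, 13, 24}


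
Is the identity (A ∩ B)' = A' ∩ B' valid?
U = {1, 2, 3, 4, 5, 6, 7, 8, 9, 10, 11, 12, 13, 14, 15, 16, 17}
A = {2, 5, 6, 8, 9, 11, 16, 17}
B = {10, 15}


LHS: A ∩ B = ∅
(A ∩ B)' = U \ (A ∩ B) = {1, 2, 3, 4, 5, 6, 7, 8, 9, 10, 11, 12, 13, 14, 15, 16, 17}
A' = {1, 3, 4, 7, 10, 12, 13, 14, 15}, B' = {1, 2, 3, 4, 5, 6, 7, 8, 9, 11, 12, 13, 14, 16, 17}
Claimed RHS: A' ∩ B' = {1, 3, 4, 7, 12, 13, 14}
Identity is INVALID: LHS = {1, 2, 3, 4, 5, 6, 7, 8, 9, 10, 11, 12, 13, 14, 15, 16, 17} but the RHS claimed here equals {1, 3, 4, 7, 12, 13, 14}. The correct form is (A ∩ B)' = A' ∪ B'.

Identity is invalid: (A ∩ B)' = {1, 2, 3, 4, 5, 6, 7, 8, 9, 10, 11, 12, 13, 14, 15, 16, 17} but A' ∩ B' = {1, 3, 4, 7, 12, 13, 14}. The correct De Morgan law is (A ∩ B)' = A' ∪ B'.


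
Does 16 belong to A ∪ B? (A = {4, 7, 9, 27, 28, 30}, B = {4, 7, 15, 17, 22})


A = {4, 7, 9, 27, 28, 30}, B = {4, 7, 15, 17, 22}
A ∪ B = all elements in A or B
A ∪ B = {4, 7, 9, 15, 17, 22, 27, 28, 30}
Checking if 16 ∈ A ∪ B
16 is not in A ∪ B → False

16 ∉ A ∪ B


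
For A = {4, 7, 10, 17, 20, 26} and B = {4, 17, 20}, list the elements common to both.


A ∩ B = elements in both A and B
A = {4, 7, 10, 17, 20, 26}
B = {4, 17, 20}
A ∩ B = {4, 17, 20}

A ∩ B = {4, 17, 20}


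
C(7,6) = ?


C(n,k) = n! / (k!(n-k)!)
C(7,6) = 7! / (6!1!)
= 7

C(7,6) = 7


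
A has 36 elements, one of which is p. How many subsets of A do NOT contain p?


Subsets of A avoiding p are subsets of A \ {p}, which has 35 elements.
Count = 2^(n-1) = 2^35
= 34359738368

Number of subsets avoiding p = 34359738368


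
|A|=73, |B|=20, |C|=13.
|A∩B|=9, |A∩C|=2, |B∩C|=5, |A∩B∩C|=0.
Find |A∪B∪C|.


|A∪B∪C| = |A|+|B|+|C| - |A∩B|-|A∩C|-|B∩C| + |A∩B∩C|
= 73+20+13 - 9-2-5 + 0
= 106 - 16 + 0
= 90

|A ∪ B ∪ C| = 90


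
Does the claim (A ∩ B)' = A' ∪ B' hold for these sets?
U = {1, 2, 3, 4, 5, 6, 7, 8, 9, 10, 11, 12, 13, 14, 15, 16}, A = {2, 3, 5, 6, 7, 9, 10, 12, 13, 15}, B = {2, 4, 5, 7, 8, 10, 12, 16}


LHS: A ∩ B = {2, 5, 7, 10, 12}
(A ∩ B)' = U \ (A ∩ B) = {1, 3, 4, 6, 8, 9, 11, 13, 14, 15, 16}
A' = {1, 4, 8, 11, 14, 16}, B' = {1, 3, 6, 9, 11, 13, 14, 15}
Claimed RHS: A' ∪ B' = {1, 3, 4, 6, 8, 9, 11, 13, 14, 15, 16}
Identity is VALID: LHS = RHS = {1, 3, 4, 6, 8, 9, 11, 13, 14, 15, 16} ✓

Identity is valid. (A ∩ B)' = A' ∪ B' = {1, 3, 4, 6, 8, 9, 11, 13, 14, 15, 16}


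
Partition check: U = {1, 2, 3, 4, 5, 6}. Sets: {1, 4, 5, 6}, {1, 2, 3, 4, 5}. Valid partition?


A partition requires: (1) non-empty parts, (2) pairwise disjoint, (3) union = U
Parts: {1, 4, 5, 6}, {1, 2, 3, 4, 5}
Union of parts: {1, 2, 3, 4, 5, 6}
U = {1, 2, 3, 4, 5, 6}
All non-empty? True
Pairwise disjoint? False
Covers U? True

No, not a valid partition


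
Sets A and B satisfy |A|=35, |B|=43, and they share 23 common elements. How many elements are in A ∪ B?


|A ∪ B| = |A| + |B| - |A ∩ B|
= 35 + 43 - 23
= 55

|A ∪ B| = 55


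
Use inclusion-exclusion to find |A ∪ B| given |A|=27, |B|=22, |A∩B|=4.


|A ∪ B| = |A| + |B| - |A ∩ B|
= 27 + 22 - 4
= 45

|A ∪ B| = 45


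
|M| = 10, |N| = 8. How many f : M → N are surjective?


n = |M| = 10, k = |N| = 8. Surjections via inclusion-exclusion:
S(n,k) = Σ(-1)^i × C(k,i) × (k-i)^n, i=0 to k
i=0: (-1)^0×C(8,0)×8^10 = 1073741824
i=1: (-1)^1×C(8,1)×7^10 = -2259801992
i=2: (-1)^2×C(8,2)×6^10 = 1693052928
i=3: (-1)^3×C(8,3)×5^10 = -546875000
i=4: (-1)^4×C(8,4)×4^10 = 73400320
i=5: (-1)^5×C(8,5)×3^10 = -3306744
i=6: (-1)^6×C(8,6)×2^10 = 28672
i=7: (-1)^7×C(8,7)×1^10 = -8
i=8: (-1)^8×C(8,8)×0^10 = 0
Total = 30240000

Number of surjections = 30240000


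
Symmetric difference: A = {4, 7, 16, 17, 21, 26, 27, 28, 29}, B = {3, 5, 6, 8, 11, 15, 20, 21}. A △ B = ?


A △ B = (A \ B) ∪ (B \ A) = elements in exactly one of A or B
A \ B = {4, 7, 16, 17, 26, 27, 28, 29}
B \ A = {3, 5, 6, 8, 11, 15, 20}
A △ B = {3, 4, 5, 6, 7, 8, 11, 15, 16, 17, 20, 26, 27, 28, 29}

A △ B = {3, 4, 5, 6, 7, 8, 11, 15, 16, 17, 20, 26, 27, 28, 29}


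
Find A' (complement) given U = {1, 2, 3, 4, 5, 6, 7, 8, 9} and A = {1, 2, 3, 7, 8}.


Aᶜ = U \ A = elements in U but not in A
U = {1, 2, 3, 4, 5, 6, 7, 8, 9}
A = {1, 2, 3, 7, 8}
Aᶜ = {4, 5, 6, 9}

Aᶜ = {4, 5, 6, 9}


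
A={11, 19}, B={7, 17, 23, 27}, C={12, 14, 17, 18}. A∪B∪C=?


A ∪ B = {7, 11, 17, 19, 23, 27}
(A ∪ B) ∪ C = {7, 11, 12, 14, 17, 18, 19, 23, 27}

A ∪ B ∪ C = {7, 11, 12, 14, 17, 18, 19, 23, 27}


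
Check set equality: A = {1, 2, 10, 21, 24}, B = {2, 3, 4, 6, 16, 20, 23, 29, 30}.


Two sets are equal iff they have exactly the same elements.
A = {1, 2, 10, 21, 24}
B = {2, 3, 4, 6, 16, 20, 23, 29, 30}
Differences: {1, 3, 4, 6, 10, 16, 20, 21, 23, 24, 29, 30}
A ≠ B

No, A ≠ B


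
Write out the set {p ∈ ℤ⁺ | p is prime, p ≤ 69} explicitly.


Checking each candidate:
Condition: primes ≤ 69
Result = {2, 3, 5, 7, 11, 13, 17, 19, 23, 29, 31, 37, 41, 43, 47, 53, 59, 61, 67}

{2, 3, 5, 7, 11, 13, 17, 19, 23, 29, 31, 37, 41, 43, 47, 53, 59, 61, 67}


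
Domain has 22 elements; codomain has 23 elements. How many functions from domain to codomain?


Each of |A| = 22 inputs maps to any of |B| = 23 outputs.
# functions = |B|^|A| = 23^22
= 907846434775996175406740561329

Number of functions = 907846434775996175406740561329


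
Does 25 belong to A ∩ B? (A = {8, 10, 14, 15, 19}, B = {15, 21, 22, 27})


A = {8, 10, 14, 15, 19}, B = {15, 21, 22, 27}
A ∩ B = elements in both A and B
A ∩ B = {15}
Checking if 25 ∈ A ∩ B
25 is not in A ∩ B → False

25 ∉ A ∩ B


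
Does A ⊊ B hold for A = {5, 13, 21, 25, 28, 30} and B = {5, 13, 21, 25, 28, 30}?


A ⊂ B requires: A ⊆ B AND A ≠ B.
A ⊆ B? Yes
A = B? Yes
A = B, so A is not a PROPER subset.

No, A is not a proper subset of B


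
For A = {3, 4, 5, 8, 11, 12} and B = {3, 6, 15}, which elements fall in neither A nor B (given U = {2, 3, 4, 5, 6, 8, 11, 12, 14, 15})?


A = {3, 4, 5, 8, 11, 12}
B = {3, 6, 15}
Region: in neither A nor B (given U = {2, 3, 4, 5, 6, 8, 11, 12, 14, 15})
Elements: {2, 14}

Elements in neither A nor B (given U = {2, 3, 4, 5, 6, 8, 11, 12, 14, 15}): {2, 14}


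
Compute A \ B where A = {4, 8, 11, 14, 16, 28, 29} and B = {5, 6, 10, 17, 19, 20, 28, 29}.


A \ B = elements in A but not in B
A = {4, 8, 11, 14, 16, 28, 29}
B = {5, 6, 10, 17, 19, 20, 28, 29}
Remove from A any elements in B
A \ B = {4, 8, 11, 14, 16}

A \ B = {4, 8, 11, 14, 16}


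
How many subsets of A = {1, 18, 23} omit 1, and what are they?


A subset of A that omits 1 is a subset of A \ {1}, so there are 2^(n-1) = 2^2 = 4 of them.
Subsets excluding 1: ∅, {18}, {23}, {18, 23}

Subsets excluding 1 (4 total): ∅, {18}, {23}, {18, 23}


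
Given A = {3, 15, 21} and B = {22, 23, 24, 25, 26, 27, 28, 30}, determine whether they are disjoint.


Disjoint means A ∩ B = ∅.
A ∩ B = ∅
A ∩ B = ∅, so A and B are disjoint.

Yes, A and B are disjoint


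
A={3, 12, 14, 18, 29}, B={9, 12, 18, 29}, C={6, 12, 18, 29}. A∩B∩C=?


A ∩ B = {12, 18, 29}
(A ∩ B) ∩ C = {12, 18, 29}

A ∩ B ∩ C = {12, 18, 29}


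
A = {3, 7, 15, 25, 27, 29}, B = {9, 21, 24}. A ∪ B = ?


A ∪ B = all elements in A or B (or both)
A = {3, 7, 15, 25, 27, 29}
B = {9, 21, 24}
A ∪ B = {3, 7, 9, 15, 21, 24, 25, 27, 29}

A ∪ B = {3, 7, 9, 15, 21, 24, 25, 27, 29}


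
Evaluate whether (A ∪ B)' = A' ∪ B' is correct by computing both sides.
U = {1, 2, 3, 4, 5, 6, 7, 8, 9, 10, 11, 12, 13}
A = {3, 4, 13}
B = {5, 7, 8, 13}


LHS: A ∪ B = {3, 4, 5, 7, 8, 13}
(A ∪ B)' = U \ (A ∪ B) = {1, 2, 6, 9, 10, 11, 12}
A' = {1, 2, 5, 6, 7, 8, 9, 10, 11, 12}, B' = {1, 2, 3, 4, 6, 9, 10, 11, 12}
Claimed RHS: A' ∪ B' = {1, 2, 3, 4, 5, 6, 7, 8, 9, 10, 11, 12}
Identity is INVALID: LHS = {1, 2, 6, 9, 10, 11, 12} but the RHS claimed here equals {1, 2, 3, 4, 5, 6, 7, 8, 9, 10, 11, 12}. The correct form is (A ∪ B)' = A' ∩ B'.

Identity is invalid: (A ∪ B)' = {1, 2, 6, 9, 10, 11, 12} but A' ∪ B' = {1, 2, 3, 4, 5, 6, 7, 8, 9, 10, 11, 12}. The correct De Morgan law is (A ∪ B)' = A' ∩ B'.


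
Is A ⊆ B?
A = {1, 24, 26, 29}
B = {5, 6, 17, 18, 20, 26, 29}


A ⊆ B means every element of A is in B.
Elements in A not in B: {1, 24}
So A ⊄ B.

No, A ⊄ B


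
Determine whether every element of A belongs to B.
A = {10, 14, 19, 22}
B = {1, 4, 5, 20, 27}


A ⊆ B means every element of A is in B.
Elements in A not in B: {10, 14, 19, 22}
So A ⊄ B.

No, A ⊄ B


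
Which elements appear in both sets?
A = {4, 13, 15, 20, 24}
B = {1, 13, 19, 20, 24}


A ∩ B = elements in both A and B
A = {4, 13, 15, 20, 24}
B = {1, 13, 19, 20, 24}
A ∩ B = {13, 20, 24}

A ∩ B = {13, 20, 24}


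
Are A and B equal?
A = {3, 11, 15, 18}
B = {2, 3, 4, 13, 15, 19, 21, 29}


Two sets are equal iff they have exactly the same elements.
A = {3, 11, 15, 18}
B = {2, 3, 4, 13, 15, 19, 21, 29}
Differences: {2, 4, 11, 13, 18, 19, 21, 29}
A ≠ B

No, A ≠ B


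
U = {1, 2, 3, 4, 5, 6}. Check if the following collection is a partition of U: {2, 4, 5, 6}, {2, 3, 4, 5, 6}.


A partition requires: (1) non-empty parts, (2) pairwise disjoint, (3) union = U
Parts: {2, 4, 5, 6}, {2, 3, 4, 5, 6}
Union of parts: {2, 3, 4, 5, 6}
U = {1, 2, 3, 4, 5, 6}
All non-empty? True
Pairwise disjoint? False
Covers U? False

No, not a valid partition


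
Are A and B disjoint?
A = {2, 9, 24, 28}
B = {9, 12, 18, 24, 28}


Disjoint means A ∩ B = ∅.
A ∩ B = {9, 24, 28}
A ∩ B ≠ ∅, so A and B are NOT disjoint.

No, A and B are not disjoint (A ∩ B = {9, 24, 28})


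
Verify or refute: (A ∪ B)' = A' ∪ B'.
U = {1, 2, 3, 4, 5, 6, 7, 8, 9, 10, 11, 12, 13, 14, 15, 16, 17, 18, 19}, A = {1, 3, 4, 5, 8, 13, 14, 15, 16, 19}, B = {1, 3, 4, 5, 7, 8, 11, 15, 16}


LHS: A ∪ B = {1, 3, 4, 5, 7, 8, 11, 13, 14, 15, 16, 19}
(A ∪ B)' = U \ (A ∪ B) = {2, 6, 9, 10, 12, 17, 18}
A' = {2, 6, 7, 9, 10, 11, 12, 17, 18}, B' = {2, 6, 9, 10, 12, 13, 14, 17, 18, 19}
Claimed RHS: A' ∪ B' = {2, 6, 7, 9, 10, 11, 12, 13, 14, 17, 18, 19}
Identity is INVALID: LHS = {2, 6, 9, 10, 12, 17, 18} but the RHS claimed here equals {2, 6, 7, 9, 10, 11, 12, 13, 14, 17, 18, 19}. The correct form is (A ∪ B)' = A' ∩ B'.

Identity is invalid: (A ∪ B)' = {2, 6, 9, 10, 12, 17, 18} but A' ∪ B' = {2, 6, 7, 9, 10, 11, 12, 13, 14, 17, 18, 19}. The correct De Morgan law is (A ∪ B)' = A' ∩ B'.


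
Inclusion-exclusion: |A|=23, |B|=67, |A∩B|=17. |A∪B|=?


|A ∪ B| = |A| + |B| - |A ∩ B|
= 23 + 67 - 17
= 73

|A ∪ B| = 73


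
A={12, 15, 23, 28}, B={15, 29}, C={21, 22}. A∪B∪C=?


A ∪ B = {12, 15, 23, 28, 29}
(A ∪ B) ∪ C = {12, 15, 21, 22, 23, 28, 29}

A ∪ B ∪ C = {12, 15, 21, 22, 23, 28, 29}


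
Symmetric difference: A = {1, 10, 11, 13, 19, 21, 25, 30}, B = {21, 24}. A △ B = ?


A △ B = (A \ B) ∪ (B \ A) = elements in exactly one of A or B
A \ B = {1, 10, 11, 13, 19, 25, 30}
B \ A = {24}
A △ B = {1, 10, 11, 13, 19, 24, 25, 30}

A △ B = {1, 10, 11, 13, 19, 24, 25, 30}


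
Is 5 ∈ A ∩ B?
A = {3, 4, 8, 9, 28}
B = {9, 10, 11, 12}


A = {3, 4, 8, 9, 28}, B = {9, 10, 11, 12}
A ∩ B = elements in both A and B
A ∩ B = {9}
Checking if 5 ∈ A ∩ B
5 is not in A ∩ B → False

5 ∉ A ∩ B


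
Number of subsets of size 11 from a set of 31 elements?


C(n,k) = n! / (k!(n-k)!)
C(31,11) = 31! / (11!20!)
= 84672315

C(31,11) = 84672315


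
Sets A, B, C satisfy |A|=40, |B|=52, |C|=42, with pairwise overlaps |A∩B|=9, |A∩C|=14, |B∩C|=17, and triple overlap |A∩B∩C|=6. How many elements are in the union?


|A∪B∪C| = |A|+|B|+|C| - |A∩B|-|A∩C|-|B∩C| + |A∩B∩C|
= 40+52+42 - 9-14-17 + 6
= 134 - 40 + 6
= 100

|A ∪ B ∪ C| = 100


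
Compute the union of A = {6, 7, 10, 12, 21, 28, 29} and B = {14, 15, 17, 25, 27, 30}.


A ∪ B = all elements in A or B (or both)
A = {6, 7, 10, 12, 21, 28, 29}
B = {14, 15, 17, 25, 27, 30}
A ∪ B = {6, 7, 10, 12, 14, 15, 17, 21, 25, 27, 28, 29, 30}

A ∪ B = {6, 7, 10, 12, 14, 15, 17, 21, 25, 27, 28, 29, 30}


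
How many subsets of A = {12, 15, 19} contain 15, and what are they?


A subset of A contains 15 iff the remaining 2 elements form any subset of A \ {15}.
Count: 2^(n-1) = 2^2 = 4
Subsets containing 15: {15}, {12, 15}, {15, 19}, {12, 15, 19}

Subsets containing 15 (4 total): {15}, {12, 15}, {15, 19}, {12, 15, 19}


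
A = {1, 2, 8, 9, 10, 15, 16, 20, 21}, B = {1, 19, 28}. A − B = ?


A \ B = elements in A but not in B
A = {1, 2, 8, 9, 10, 15, 16, 20, 21}
B = {1, 19, 28}
Remove from A any elements in B
A \ B = {2, 8, 9, 10, 15, 16, 20, 21}

A \ B = {2, 8, 9, 10, 15, 16, 20, 21}


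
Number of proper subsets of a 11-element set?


Total subsets = 2^n = 2^11 = 2048
Proper subsets exclude the set itself: 2^n - 1
= 2048 - 1
= 2047

Number of proper subsets = 2047


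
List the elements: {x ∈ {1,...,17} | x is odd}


Checking each candidate:
Condition: odd numbers in {1,...,17}
Result = {1, 3, 5, 7, 9, 11, 13, 15, 17}

{1, 3, 5, 7, 9, 11, 13, 15, 17}


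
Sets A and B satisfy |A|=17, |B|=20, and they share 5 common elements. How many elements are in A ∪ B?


|A ∪ B| = |A| + |B| - |A ∩ B|
= 17 + 20 - 5
= 32

|A ∪ B| = 32


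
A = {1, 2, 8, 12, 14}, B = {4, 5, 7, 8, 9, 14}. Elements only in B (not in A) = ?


A = {1, 2, 8, 12, 14}
B = {4, 5, 7, 8, 9, 14}
Region: only in B (not in A)
Elements: {4, 5, 7, 9}

Elements only in B (not in A): {4, 5, 7, 9}


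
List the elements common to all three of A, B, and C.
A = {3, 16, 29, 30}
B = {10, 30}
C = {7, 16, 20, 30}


A ∩ B = {30}
(A ∩ B) ∩ C = {30}

A ∩ B ∩ C = {30}


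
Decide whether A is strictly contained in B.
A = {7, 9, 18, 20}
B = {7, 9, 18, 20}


A ⊂ B requires: A ⊆ B AND A ≠ B.
A ⊆ B? Yes
A = B? Yes
A = B, so A is not a PROPER subset.

No, A is not a proper subset of B


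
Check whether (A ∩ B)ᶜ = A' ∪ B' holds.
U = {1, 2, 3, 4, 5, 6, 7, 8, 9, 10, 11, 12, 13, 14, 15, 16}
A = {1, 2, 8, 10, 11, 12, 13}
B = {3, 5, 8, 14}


LHS: A ∩ B = {8}
(A ∩ B)' = U \ (A ∩ B) = {1, 2, 3, 4, 5, 6, 7, 9, 10, 11, 12, 13, 14, 15, 16}
A' = {3, 4, 5, 6, 7, 9, 14, 15, 16}, B' = {1, 2, 4, 6, 7, 9, 10, 11, 12, 13, 15, 16}
Claimed RHS: A' ∪ B' = {1, 2, 3, 4, 5, 6, 7, 9, 10, 11, 12, 13, 14, 15, 16}
Identity is VALID: LHS = RHS = {1, 2, 3, 4, 5, 6, 7, 9, 10, 11, 12, 13, 14, 15, 16} ✓

Identity is valid. (A ∩ B)' = A' ∪ B' = {1, 2, 3, 4, 5, 6, 7, 9, 10, 11, 12, 13, 14, 15, 16}


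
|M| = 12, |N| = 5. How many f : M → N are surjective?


n = |M| = 12, k = |N| = 5. Surjections via inclusion-exclusion:
S(n,k) = Σ(-1)^i × C(k,i) × (k-i)^n, i=0 to k
i=0: (-1)^0×C(5,0)×5^12 = 244140625
i=1: (-1)^1×C(5,1)×4^12 = -83886080
i=2: (-1)^2×C(5,2)×3^12 = 5314410
i=3: (-1)^3×C(5,3)×2^12 = -40960
i=4: (-1)^4×C(5,4)×1^12 = 5
i=5: (-1)^5×C(5,5)×0^12 = 0
Total = 165528000

Number of surjections = 165528000


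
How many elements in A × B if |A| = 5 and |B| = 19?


|A × B| = |A| × |B|
= 5 × 19
= 95

|A × B| = 95


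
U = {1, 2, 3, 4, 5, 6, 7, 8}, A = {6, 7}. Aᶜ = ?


Aᶜ = U \ A = elements in U but not in A
U = {1, 2, 3, 4, 5, 6, 7, 8}
A = {6, 7}
Aᶜ = {1, 2, 3, 4, 5, 8}

Aᶜ = {1, 2, 3, 4, 5, 8}


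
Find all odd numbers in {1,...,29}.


Checking each candidate:
Condition: odd numbers in {1,...,29}
Result = {1, 3, 5, 7, 9, 11, 13, 15, 17, 19, 21, 23, 25, 27, 29}

{1, 3, 5, 7, 9, 11, 13, 15, 17, 19, 21, 23, 25, 27, 29}


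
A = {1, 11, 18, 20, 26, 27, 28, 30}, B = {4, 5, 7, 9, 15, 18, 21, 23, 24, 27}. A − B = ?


A \ B = elements in A but not in B
A = {1, 11, 18, 20, 26, 27, 28, 30}
B = {4, 5, 7, 9, 15, 18, 21, 23, 24, 27}
Remove from A any elements in B
A \ B = {1, 11, 20, 26, 28, 30}

A \ B = {1, 11, 20, 26, 28, 30}


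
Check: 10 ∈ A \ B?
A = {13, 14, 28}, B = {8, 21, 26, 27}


A = {13, 14, 28}, B = {8, 21, 26, 27}
A \ B = elements in A but not in B
A \ B = {13, 14, 28}
Checking if 10 ∈ A \ B
10 is not in A \ B → False

10 ∉ A \ B


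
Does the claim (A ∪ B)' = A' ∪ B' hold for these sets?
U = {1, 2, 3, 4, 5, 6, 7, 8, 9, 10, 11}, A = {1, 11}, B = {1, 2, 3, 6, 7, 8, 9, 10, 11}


LHS: A ∪ B = {1, 2, 3, 6, 7, 8, 9, 10, 11}
(A ∪ B)' = U \ (A ∪ B) = {4, 5}
A' = {2, 3, 4, 5, 6, 7, 8, 9, 10}, B' = {4, 5}
Claimed RHS: A' ∪ B' = {2, 3, 4, 5, 6, 7, 8, 9, 10}
Identity is INVALID: LHS = {4, 5} but the RHS claimed here equals {2, 3, 4, 5, 6, 7, 8, 9, 10}. The correct form is (A ∪ B)' = A' ∩ B'.

Identity is invalid: (A ∪ B)' = {4, 5} but A' ∪ B' = {2, 3, 4, 5, 6, 7, 8, 9, 10}. The correct De Morgan law is (A ∪ B)' = A' ∩ B'.


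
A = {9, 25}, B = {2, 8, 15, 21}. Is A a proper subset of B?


A ⊂ B requires: A ⊆ B AND A ≠ B.
A ⊆ B? No
A ⊄ B, so A is not a proper subset.

No, A is not a proper subset of B


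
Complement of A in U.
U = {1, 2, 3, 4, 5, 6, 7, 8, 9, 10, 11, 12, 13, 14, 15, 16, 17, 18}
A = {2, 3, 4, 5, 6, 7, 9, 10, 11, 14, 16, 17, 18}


Aᶜ = U \ A = elements in U but not in A
U = {1, 2, 3, 4, 5, 6, 7, 8, 9, 10, 11, 12, 13, 14, 15, 16, 17, 18}
A = {2, 3, 4, 5, 6, 7, 9, 10, 11, 14, 16, 17, 18}
Aᶜ = {1, 8, 12, 13, 15}

Aᶜ = {1, 8, 12, 13, 15}


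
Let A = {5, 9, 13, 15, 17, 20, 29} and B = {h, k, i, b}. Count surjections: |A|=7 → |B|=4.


n = |A| = 7, k = |B| = 4. Surjections via inclusion-exclusion:
S(n,k) = Σ(-1)^i × C(k,i) × (k-i)^n, i=0 to k
i=0: (-1)^0×C(4,0)×4^7 = 16384
i=1: (-1)^1×C(4,1)×3^7 = -8748
i=2: (-1)^2×C(4,2)×2^7 = 768
i=3: (-1)^3×C(4,3)×1^7 = -4
i=4: (-1)^4×C(4,4)×0^7 = 0
Total = 8400

Number of surjections = 8400


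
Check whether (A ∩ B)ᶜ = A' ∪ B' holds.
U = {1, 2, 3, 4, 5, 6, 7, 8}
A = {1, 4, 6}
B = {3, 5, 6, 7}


LHS: A ∩ B = {6}
(A ∩ B)' = U \ (A ∩ B) = {1, 2, 3, 4, 5, 7, 8}
A' = {2, 3, 5, 7, 8}, B' = {1, 2, 4, 8}
Claimed RHS: A' ∪ B' = {1, 2, 3, 4, 5, 7, 8}
Identity is VALID: LHS = RHS = {1, 2, 3, 4, 5, 7, 8} ✓

Identity is valid. (A ∩ B)' = A' ∪ B' = {1, 2, 3, 4, 5, 7, 8}


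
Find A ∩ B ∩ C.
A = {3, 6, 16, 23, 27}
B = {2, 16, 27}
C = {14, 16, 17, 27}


A ∩ B = {16, 27}
(A ∩ B) ∩ C = {16, 27}

A ∩ B ∩ C = {16, 27}


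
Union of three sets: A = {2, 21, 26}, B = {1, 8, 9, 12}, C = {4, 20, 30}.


A ∪ B = {1, 2, 8, 9, 12, 21, 26}
(A ∪ B) ∪ C = {1, 2, 4, 8, 9, 12, 20, 21, 26, 30}

A ∪ B ∪ C = {1, 2, 4, 8, 9, 12, 20, 21, 26, 30}


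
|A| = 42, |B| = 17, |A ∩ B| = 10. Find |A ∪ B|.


|A ∪ B| = |A| + |B| - |A ∩ B|
= 42 + 17 - 10
= 49

|A ∪ B| = 49


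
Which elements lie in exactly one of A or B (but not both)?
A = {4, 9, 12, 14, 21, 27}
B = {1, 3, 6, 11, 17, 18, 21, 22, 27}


A △ B = (A \ B) ∪ (B \ A) = elements in exactly one of A or B
A \ B = {4, 9, 12, 14}
B \ A = {1, 3, 6, 11, 17, 18, 22}
A △ B = {1, 3, 4, 6, 9, 11, 12, 14, 17, 18, 22}

A △ B = {1, 3, 4, 6, 9, 11, 12, 14, 17, 18, 22}


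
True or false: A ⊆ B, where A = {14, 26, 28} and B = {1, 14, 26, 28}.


A ⊆ B means every element of A is in B.
All elements of A are in B.
So A ⊆ B.

Yes, A ⊆ B


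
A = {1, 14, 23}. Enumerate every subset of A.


|A| = 3, so |P(A)| = 2^3 = 8
Enumerate subsets by cardinality (0 to 3):
∅, {1}, {14}, {23}, {1, 14}, {1, 23}, {14, 23}, {1, 14, 23}

P(A) has 8 subsets: ∅, {1}, {14}, {23}, {1, 14}, {1, 23}, {14, 23}, {1, 14, 23}


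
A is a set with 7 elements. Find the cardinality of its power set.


Number of subsets = 2^n
= 2^7
= 128

|P(A)| = 128


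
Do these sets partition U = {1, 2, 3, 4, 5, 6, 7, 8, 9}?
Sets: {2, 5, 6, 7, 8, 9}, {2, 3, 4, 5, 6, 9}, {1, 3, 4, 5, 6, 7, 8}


A partition requires: (1) non-empty parts, (2) pairwise disjoint, (3) union = U
Parts: {2, 5, 6, 7, 8, 9}, {2, 3, 4, 5, 6, 9}, {1, 3, 4, 5, 6, 7, 8}
Union of parts: {1, 2, 3, 4, 5, 6, 7, 8, 9}
U = {1, 2, 3, 4, 5, 6, 7, 8, 9}
All non-empty? True
Pairwise disjoint? False
Covers U? True

No, not a valid partition


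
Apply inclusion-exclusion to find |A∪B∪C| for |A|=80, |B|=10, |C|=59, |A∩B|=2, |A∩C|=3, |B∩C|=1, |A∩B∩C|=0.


|A∪B∪C| = |A|+|B|+|C| - |A∩B|-|A∩C|-|B∩C| + |A∩B∩C|
= 80+10+59 - 2-3-1 + 0
= 149 - 6 + 0
= 143

|A ∪ B ∪ C| = 143


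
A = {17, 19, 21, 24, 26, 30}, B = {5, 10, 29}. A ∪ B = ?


A ∪ B = all elements in A or B (or both)
A = {17, 19, 21, 24, 26, 30}
B = {5, 10, 29}
A ∪ B = {5, 10, 17, 19, 21, 24, 26, 29, 30}

A ∪ B = {5, 10, 17, 19, 21, 24, 26, 29, 30}


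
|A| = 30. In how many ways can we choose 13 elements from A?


C(n,k) = n! / (k!(n-k)!)
C(30,13) = 30! / (13!17!)
= 119759850

C(30,13) = 119759850


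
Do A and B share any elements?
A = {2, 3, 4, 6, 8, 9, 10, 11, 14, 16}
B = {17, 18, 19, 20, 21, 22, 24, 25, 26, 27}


Disjoint means A ∩ B = ∅.
A ∩ B = ∅
A ∩ B = ∅, so A and B are disjoint.

No — A and B share no elements (A ∩ B = ∅), so they are disjoint


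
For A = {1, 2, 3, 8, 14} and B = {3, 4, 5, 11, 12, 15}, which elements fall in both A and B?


A = {1, 2, 3, 8, 14}
B = {3, 4, 5, 11, 12, 15}
Region: in both A and B
Elements: {3}

Elements in both A and B: {3}


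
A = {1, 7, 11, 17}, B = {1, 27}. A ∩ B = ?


A ∩ B = elements in both A and B
A = {1, 7, 11, 17}
B = {1, 27}
A ∩ B = {1}

A ∩ B = {1}


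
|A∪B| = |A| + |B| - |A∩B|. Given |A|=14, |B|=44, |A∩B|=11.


|A ∪ B| = |A| + |B| - |A ∩ B|
= 14 + 44 - 11
= 47

|A ∪ B| = 47


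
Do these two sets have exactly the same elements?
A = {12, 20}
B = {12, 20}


Two sets are equal iff they have exactly the same elements.
A = {12, 20}
B = {12, 20}
Same elements → A = B

Yes, A = B


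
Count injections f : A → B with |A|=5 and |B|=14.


An injection sends each of |A| = 5 inputs to a distinct output in B.
# injections = |B|·(|B|-1)·…·(|B|-|A|+1) = 14! / (14 - 5)!
= 14 × 13 × 12 × 11 × 10
= 240240

Number of injections = 240240


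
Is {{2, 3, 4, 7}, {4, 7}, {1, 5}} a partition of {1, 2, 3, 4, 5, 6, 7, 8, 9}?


A partition requires: (1) non-empty parts, (2) pairwise disjoint, (3) union = U
Parts: {2, 3, 4, 7}, {4, 7}, {1, 5}
Union of parts: {1, 2, 3, 4, 5, 7}
U = {1, 2, 3, 4, 5, 6, 7, 8, 9}
All non-empty? True
Pairwise disjoint? False
Covers U? False

No, not a valid partition


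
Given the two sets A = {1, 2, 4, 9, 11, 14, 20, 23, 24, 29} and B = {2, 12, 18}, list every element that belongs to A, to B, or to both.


A ∪ B = all elements in A or B (or both)
A = {1, 2, 4, 9, 11, 14, 20, 23, 24, 29}
B = {2, 12, 18}
A ∪ B = {1, 2, 4, 9, 11, 12, 14, 18, 20, 23, 24, 29}

A ∪ B = {1, 2, 4, 9, 11, 12, 14, 18, 20, 23, 24, 29}


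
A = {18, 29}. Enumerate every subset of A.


|A| = 2, so |P(A)| = 2^2 = 4
Enumerate subsets by cardinality (0 to 2):
∅, {18}, {29}, {18, 29}

P(A) has 4 subsets: ∅, {18}, {29}, {18, 29}


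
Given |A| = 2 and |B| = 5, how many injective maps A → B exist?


An injection sends each of |A| = 2 inputs to a distinct output in B.
# injections = |B|·(|B|-1)·…·(|B|-|A|+1) = 5! / (5 - 2)!
= 5 × 4
= 20

Number of injections = 20


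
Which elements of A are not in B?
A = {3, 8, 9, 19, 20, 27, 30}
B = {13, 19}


A \ B = elements in A but not in B
A = {3, 8, 9, 19, 20, 27, 30}
B = {13, 19}
Remove from A any elements in B
A \ B = {3, 8, 9, 20, 27, 30}

A \ B = {3, 8, 9, 20, 27, 30}


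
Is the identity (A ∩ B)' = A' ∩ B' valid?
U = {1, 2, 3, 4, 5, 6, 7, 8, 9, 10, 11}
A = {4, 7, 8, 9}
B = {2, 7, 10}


LHS: A ∩ B = {7}
(A ∩ B)' = U \ (A ∩ B) = {1, 2, 3, 4, 5, 6, 8, 9, 10, 11}
A' = {1, 2, 3, 5, 6, 10, 11}, B' = {1, 3, 4, 5, 6, 8, 9, 11}
Claimed RHS: A' ∩ B' = {1, 3, 5, 6, 11}
Identity is INVALID: LHS = {1, 2, 3, 4, 5, 6, 8, 9, 10, 11} but the RHS claimed here equals {1, 3, 5, 6, 11}. The correct form is (A ∩ B)' = A' ∪ B'.

Identity is invalid: (A ∩ B)' = {1, 2, 3, 4, 5, 6, 8, 9, 10, 11} but A' ∩ B' = {1, 3, 5, 6, 11}. The correct De Morgan law is (A ∩ B)' = A' ∪ B'.


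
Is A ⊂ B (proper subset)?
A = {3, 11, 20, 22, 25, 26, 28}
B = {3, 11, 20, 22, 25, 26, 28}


A ⊂ B requires: A ⊆ B AND A ≠ B.
A ⊆ B? Yes
A = B? Yes
A = B, so A is not a PROPER subset.

No, A is not a proper subset of B


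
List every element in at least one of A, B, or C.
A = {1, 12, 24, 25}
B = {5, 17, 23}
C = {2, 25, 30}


A ∪ B = {1, 5, 12, 17, 23, 24, 25}
(A ∪ B) ∪ C = {1, 2, 5, 12, 17, 23, 24, 25, 30}

A ∪ B ∪ C = {1, 2, 5, 12, 17, 23, 24, 25, 30}


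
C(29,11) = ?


C(n,k) = n! / (k!(n-k)!)
C(29,11) = 29! / (11!18!)
= 34597290

C(29,11) = 34597290


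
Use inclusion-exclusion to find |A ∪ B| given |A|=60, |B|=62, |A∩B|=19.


|A ∪ B| = |A| + |B| - |A ∩ B|
= 60 + 62 - 19
= 103

|A ∪ B| = 103


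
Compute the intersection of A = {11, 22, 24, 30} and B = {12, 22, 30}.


A ∩ B = elements in both A and B
A = {11, 22, 24, 30}
B = {12, 22, 30}
A ∩ B = {22, 30}

A ∩ B = {22, 30}


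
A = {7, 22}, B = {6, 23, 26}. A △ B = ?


A △ B = (A \ B) ∪ (B \ A) = elements in exactly one of A or B
A \ B = {7, 22}
B \ A = {6, 23, 26}
A △ B = {6, 7, 22, 23, 26}

A △ B = {6, 7, 22, 23, 26}


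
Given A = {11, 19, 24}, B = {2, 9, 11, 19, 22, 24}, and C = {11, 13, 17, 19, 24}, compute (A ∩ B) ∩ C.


A ∩ B = {11, 19, 24}
(A ∩ B) ∩ C = {11, 19, 24}

A ∩ B ∩ C = {11, 19, 24}


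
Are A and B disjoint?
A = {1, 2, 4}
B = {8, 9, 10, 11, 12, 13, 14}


Disjoint means A ∩ B = ∅.
A ∩ B = ∅
A ∩ B = ∅, so A and B are disjoint.

Yes, A and B are disjoint


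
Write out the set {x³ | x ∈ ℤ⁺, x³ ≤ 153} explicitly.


Checking each candidate:
Condition: positive perfect cubes ≤ 153
Result = {1, 8, 27, 64, 125}

{1, 8, 27, 64, 125}


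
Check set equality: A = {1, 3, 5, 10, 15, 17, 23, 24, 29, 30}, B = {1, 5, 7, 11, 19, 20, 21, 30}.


Two sets are equal iff they have exactly the same elements.
A = {1, 3, 5, 10, 15, 17, 23, 24, 29, 30}
B = {1, 5, 7, 11, 19, 20, 21, 30}
Differences: {3, 7, 10, 11, 15, 17, 19, 20, 21, 23, 24, 29}
A ≠ B

No, A ≠ B


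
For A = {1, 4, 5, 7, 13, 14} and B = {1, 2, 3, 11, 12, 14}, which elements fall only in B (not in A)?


A = {1, 4, 5, 7, 13, 14}
B = {1, 2, 3, 11, 12, 14}
Region: only in B (not in A)
Elements: {2, 3, 11, 12}

Elements only in B (not in A): {2, 3, 11, 12}


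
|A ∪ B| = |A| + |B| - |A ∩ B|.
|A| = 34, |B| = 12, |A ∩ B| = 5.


|A ∪ B| = |A| + |B| - |A ∩ B|
= 34 + 12 - 5
= 41

|A ∪ B| = 41


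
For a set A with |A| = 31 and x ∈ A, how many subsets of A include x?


Subsets of A containing x correspond to subsets of A \ {x}, which has 30 elements.
Count = 2^(n-1) = 2^30
= 1073741824

Number of subsets containing x = 1073741824


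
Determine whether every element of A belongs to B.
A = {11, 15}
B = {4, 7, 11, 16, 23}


A ⊆ B means every element of A is in B.
Elements in A not in B: {15}
So A ⊄ B.

No, A ⊄ B


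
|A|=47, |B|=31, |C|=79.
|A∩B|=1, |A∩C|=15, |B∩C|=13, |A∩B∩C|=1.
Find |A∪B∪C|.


|A∪B∪C| = |A|+|B|+|C| - |A∩B|-|A∩C|-|B∩C| + |A∩B∩C|
= 47+31+79 - 1-15-13 + 1
= 157 - 29 + 1
= 129

|A ∪ B ∪ C| = 129


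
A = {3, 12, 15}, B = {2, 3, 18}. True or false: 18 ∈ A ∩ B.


A = {3, 12, 15}, B = {2, 3, 18}
A ∩ B = elements in both A and B
A ∩ B = {3}
Checking if 18 ∈ A ∩ B
18 is not in A ∩ B → False

18 ∉ A ∩ B


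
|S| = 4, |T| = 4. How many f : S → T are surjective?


n = |S| = 4, k = |T| = 4. Surjections via inclusion-exclusion:
S(n,k) = Σ(-1)^i × C(k,i) × (k-i)^n, i=0 to k
i=0: (-1)^0×C(4,0)×4^4 = 256
i=1: (-1)^1×C(4,1)×3^4 = -324
i=2: (-1)^2×C(4,2)×2^4 = 96
i=3: (-1)^3×C(4,3)×1^4 = -4
i=4: (-1)^4×C(4,4)×0^4 = 0
Total = 24

Number of surjections = 24


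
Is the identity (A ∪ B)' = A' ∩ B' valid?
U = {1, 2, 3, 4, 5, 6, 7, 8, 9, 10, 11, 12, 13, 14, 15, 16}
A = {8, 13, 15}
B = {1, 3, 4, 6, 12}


LHS: A ∪ B = {1, 3, 4, 6, 8, 12, 13, 15}
(A ∪ B)' = U \ (A ∪ B) = {2, 5, 7, 9, 10, 11, 14, 16}
A' = {1, 2, 3, 4, 5, 6, 7, 9, 10, 11, 12, 14, 16}, B' = {2, 5, 7, 8, 9, 10, 11, 13, 14, 15, 16}
Claimed RHS: A' ∩ B' = {2, 5, 7, 9, 10, 11, 14, 16}
Identity is VALID: LHS = RHS = {2, 5, 7, 9, 10, 11, 14, 16} ✓

Identity is valid. (A ∪ B)' = A' ∩ B' = {2, 5, 7, 9, 10, 11, 14, 16}


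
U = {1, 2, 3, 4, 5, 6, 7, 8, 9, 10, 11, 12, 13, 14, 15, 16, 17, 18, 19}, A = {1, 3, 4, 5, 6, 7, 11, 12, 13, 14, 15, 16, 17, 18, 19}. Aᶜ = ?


Aᶜ = U \ A = elements in U but not in A
U = {1, 2, 3, 4, 5, 6, 7, 8, 9, 10, 11, 12, 13, 14, 15, 16, 17, 18, 19}
A = {1, 3, 4, 5, 6, 7, 11, 12, 13, 14, 15, 16, 17, 18, 19}
Aᶜ = {2, 8, 9, 10}

Aᶜ = {2, 8, 9, 10}


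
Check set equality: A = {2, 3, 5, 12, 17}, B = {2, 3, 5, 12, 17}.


Two sets are equal iff they have exactly the same elements.
A = {2, 3, 5, 12, 17}
B = {2, 3, 5, 12, 17}
Same elements → A = B

Yes, A = B


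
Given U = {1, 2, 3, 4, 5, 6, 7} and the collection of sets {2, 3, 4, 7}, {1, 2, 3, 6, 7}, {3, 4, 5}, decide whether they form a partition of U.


A partition requires: (1) non-empty parts, (2) pairwise disjoint, (3) union = U
Parts: {2, 3, 4, 7}, {1, 2, 3, 6, 7}, {3, 4, 5}
Union of parts: {1, 2, 3, 4, 5, 6, 7}
U = {1, 2, 3, 4, 5, 6, 7}
All non-empty? True
Pairwise disjoint? False
Covers U? True

No, not a valid partition


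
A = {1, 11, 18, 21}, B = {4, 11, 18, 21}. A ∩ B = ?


A ∩ B = elements in both A and B
A = {1, 11, 18, 21}
B = {4, 11, 18, 21}
A ∩ B = {11, 18, 21}

A ∩ B = {11, 18, 21}


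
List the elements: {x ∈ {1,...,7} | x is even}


Checking each candidate:
Condition: even numbers in {1,...,7}
Result = {2, 4, 6}

{2, 4, 6}


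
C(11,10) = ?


C(n,k) = n! / (k!(n-k)!)
C(11,10) = 11! / (10!1!)
= 11

C(11,10) = 11


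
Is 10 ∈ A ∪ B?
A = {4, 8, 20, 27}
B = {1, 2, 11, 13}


A = {4, 8, 20, 27}, B = {1, 2, 11, 13}
A ∪ B = all elements in A or B
A ∪ B = {1, 2, 4, 8, 11, 13, 20, 27}
Checking if 10 ∈ A ∪ B
10 is not in A ∪ B → False

10 ∉ A ∪ B


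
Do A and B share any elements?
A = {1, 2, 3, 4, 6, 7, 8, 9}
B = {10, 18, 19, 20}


Disjoint means A ∩ B = ∅.
A ∩ B = ∅
A ∩ B = ∅, so A and B are disjoint.

No — A and B share no elements (A ∩ B = ∅), so they are disjoint


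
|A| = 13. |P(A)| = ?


Number of subsets = 2^n
= 2^13
= 8192

|P(A)| = 8192


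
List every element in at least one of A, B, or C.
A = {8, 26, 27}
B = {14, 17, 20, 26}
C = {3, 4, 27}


A ∪ B = {8, 14, 17, 20, 26, 27}
(A ∪ B) ∪ C = {3, 4, 8, 14, 17, 20, 26, 27}

A ∪ B ∪ C = {3, 4, 8, 14, 17, 20, 26, 27}


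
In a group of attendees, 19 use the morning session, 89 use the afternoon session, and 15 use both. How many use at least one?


|A ∪ B| = |A| + |B| - |A ∩ B|
= 19 + 89 - 15
= 93

|A ∪ B| = 93
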